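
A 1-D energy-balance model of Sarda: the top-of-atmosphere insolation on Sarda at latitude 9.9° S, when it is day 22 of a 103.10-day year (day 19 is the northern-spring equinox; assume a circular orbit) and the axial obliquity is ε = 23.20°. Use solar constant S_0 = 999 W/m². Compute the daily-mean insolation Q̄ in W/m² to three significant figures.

Solar longitude: L_s = 360° × (22 − 19)/103.10 = 10.475°.
sin δ = sin 23.20° × sin 10.475° = 0.07162, so δ = +4.107°.
cos h₀ = −tan(-9.9°) tan(+4.107°) = 0.0125, h₀ = 1.5583 rad.
Bracket: h₀ sin ϕ sin δ + cos ϕ cos δ sin h₀ = 1.5583×-0.17193×0.07162 + 0.98511×0.99743×0.99992 = -0.019188 + 0.982500 = 0.963312.
Q̄ = (S_0/π) × [bracket] = (999/π) × 0.963312 = 306.3 W/m².

Q̄ ≈ 306 W/m²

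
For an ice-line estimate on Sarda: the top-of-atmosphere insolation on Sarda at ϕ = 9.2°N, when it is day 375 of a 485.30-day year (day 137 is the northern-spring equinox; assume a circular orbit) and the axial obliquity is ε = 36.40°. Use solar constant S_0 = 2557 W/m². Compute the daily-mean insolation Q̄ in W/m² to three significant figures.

Solar longitude: L_s = 360° × (375 − 137)/485.30 = 176.551°.
sin δ = sin 36.40° × sin 176.551° = 0.03570, so δ = +2.046°.
cos h₀ = −tan(+9.2°) tan(+2.046°) = -0.0058, h₀ = 1.5766 rad.
Bracket: h₀ sin ϕ sin δ + cos ϕ cos δ sin h₀ = 1.5766×0.15988×0.03570 + 0.98714×0.99936×0.99998 = 0.008999 + 0.986489 = 0.995488.
Q̄ = (S_0/π) × [bracket] = (2557/π) × 0.995488 = 810.2 W/m².

Q̄ ≈ 810 W/m²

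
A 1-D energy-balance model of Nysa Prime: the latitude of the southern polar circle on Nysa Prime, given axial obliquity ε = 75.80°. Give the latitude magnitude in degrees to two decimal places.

The polar circle is the lowest latitude that experiences at least one full rotation of continuous darkness at the northern-summer solstice; it lies at |φ| = 90° − ε = 90° − 75.80° = 14.20°.

14.20°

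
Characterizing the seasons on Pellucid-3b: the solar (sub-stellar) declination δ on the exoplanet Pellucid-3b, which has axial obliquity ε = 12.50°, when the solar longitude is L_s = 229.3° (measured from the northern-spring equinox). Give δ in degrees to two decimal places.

δ = -9.44°

sin δ = sin ε · sin L_s = sin 12.50° × sin 229.3° = -0.164090.
δ = arcsin(-0.164090) = -9.44°.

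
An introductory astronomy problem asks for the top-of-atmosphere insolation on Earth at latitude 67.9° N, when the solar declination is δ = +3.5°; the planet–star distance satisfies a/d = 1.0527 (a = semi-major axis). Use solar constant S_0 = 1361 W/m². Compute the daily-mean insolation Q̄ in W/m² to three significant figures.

Q̄ ≈ 225 W/m²

cos h₀ = −tan(+67.9°) tan(+3.500°) = -0.1506, h₀ = 1.7220 rad.
Bracket: h₀ sin ϕ sin δ + cos ϕ cos δ sin h₀ = 1.7220×0.92653×0.06105 + 0.37622×0.99813×0.98859 = 0.097404 + 0.371232 = 0.468636.
Inverse-square distance factor (a/d)² = 1.0527² = 1.108177.
Q̄ = (S_0/π) × 1.108177 × [bracket] = (1361/π) × 1.108177 × 0.468636 = 225.0 W/m².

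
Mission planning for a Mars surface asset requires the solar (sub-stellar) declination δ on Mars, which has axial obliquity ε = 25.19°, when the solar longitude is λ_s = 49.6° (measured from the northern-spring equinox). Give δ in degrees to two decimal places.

sin δ = sin ε · sin λ_s = sin 25.19° × sin 49.6° = 0.324127.
δ = arcsin(0.324127) = +18.91°.

δ = +18.91°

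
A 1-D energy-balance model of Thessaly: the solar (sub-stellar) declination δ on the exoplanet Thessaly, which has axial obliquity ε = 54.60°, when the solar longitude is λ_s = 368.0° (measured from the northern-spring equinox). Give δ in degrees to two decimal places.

δ = +6.51°

sin δ = sin ε · sin λ_s = sin 54.60° × sin 368.0° = 0.113444.
δ = arcsin(0.113444) = +6.51°.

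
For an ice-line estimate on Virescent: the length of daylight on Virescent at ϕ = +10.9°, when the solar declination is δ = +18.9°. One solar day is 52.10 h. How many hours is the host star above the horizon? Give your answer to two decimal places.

27.14 h

cos h₀ = −tan ϕ · tan δ = −tan(+10.9°) × tan(+18.900°) = -0.0659, so h₀ = 1.6368 rad = 93.78°.
Daylight = 2h₀/(2π) × 52.10 h = (1.6368/π) × 52.10 = 27.14 h.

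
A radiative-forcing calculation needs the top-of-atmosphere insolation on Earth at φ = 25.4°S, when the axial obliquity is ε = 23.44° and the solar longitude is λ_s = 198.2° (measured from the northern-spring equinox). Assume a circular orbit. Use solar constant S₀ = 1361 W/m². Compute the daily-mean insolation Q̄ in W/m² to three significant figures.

Solar declination: sin δ = sin ε · sin λ_s = sin 23.44° × sin 198.2° = -0.12424, so δ = -7.137°.
cos H₀ = −tan(-25.4°) tan(-7.137°) = -0.0595, H₀ = 1.6303 rad.
Bracket: H₀ sin φ sin δ + cos φ cos δ sin H₀ = 1.6303×-0.42894×-0.12424 + 0.90334×0.99225×0.99823 = 0.086881 + 0.894753 = 0.981634.
Q̄ = (S₀/π) × [bracket] = (1361/π) × 0.981634 = 425.3 W/m².

Q̄ ≈ 425 W/m²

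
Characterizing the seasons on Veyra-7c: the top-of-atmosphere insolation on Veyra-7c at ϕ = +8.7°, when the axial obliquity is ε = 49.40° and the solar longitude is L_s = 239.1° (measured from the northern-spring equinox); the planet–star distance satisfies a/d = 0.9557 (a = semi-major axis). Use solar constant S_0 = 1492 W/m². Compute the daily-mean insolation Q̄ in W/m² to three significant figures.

Solar declination: sin δ = sin ε · sin L_s = sin 49.40° × sin 239.1° = -0.65150, so δ = -40.655°.
cos h₀ = −tan(+8.7°) tan(-40.655°) = 0.1314, h₀ = 1.4390 rad.
Bracket: h₀ sin ϕ sin δ + cos ϕ cos δ sin h₀ = 1.4390×0.15126×-0.65150 + 0.98849×0.75865×0.99133 = -0.141808 + 0.743416 = 0.601608.
Inverse-square distance factor (a/d)² = 0.9557² = 0.913362.
Q̄ = (S_0/π) × 0.913362 × [bracket] = (1492/π) × 0.913362 × 0.601608 = 261.0 W/m².

Q̄ ≈ 261 W/m²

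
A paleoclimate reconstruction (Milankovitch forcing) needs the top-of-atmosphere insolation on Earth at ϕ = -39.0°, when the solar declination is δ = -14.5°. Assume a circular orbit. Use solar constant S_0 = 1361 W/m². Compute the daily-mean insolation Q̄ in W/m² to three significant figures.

Q̄ ≈ 440 W/m²

cos h₀ = −tan(-39.0°) tan(-14.500°) = -0.2094, h₀ = 1.7818 rad.
Bracket: h₀ sin ϕ sin δ + cos ϕ cos δ sin h₀ = 1.7818×-0.62932×-0.25038 + 0.77715×0.96815×0.97782 = 0.280757 + 0.735710 = 1.016467.
Q̄ = (S_0/π) × [bracket] = (1361/π) × 1.016467 = 440.4 W/m².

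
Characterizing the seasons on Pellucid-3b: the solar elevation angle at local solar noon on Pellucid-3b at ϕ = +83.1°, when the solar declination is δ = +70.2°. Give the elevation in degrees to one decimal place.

77.1°

At local noon the hour angle is zero, so the zenith angle equals |ϕ − δ| = |+83.1° − (+70.200°)| = 12.900°.
Elevation = 90° − 12.900° = 77.1°.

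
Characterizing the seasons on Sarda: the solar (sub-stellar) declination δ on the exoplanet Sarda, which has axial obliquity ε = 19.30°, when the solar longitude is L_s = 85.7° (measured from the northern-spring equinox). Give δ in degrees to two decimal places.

sin δ = sin ε · sin L_s = sin 19.30° × sin 85.7° = 0.329584.
δ = arcsin(0.329584) = +19.24°.

δ = +19.24°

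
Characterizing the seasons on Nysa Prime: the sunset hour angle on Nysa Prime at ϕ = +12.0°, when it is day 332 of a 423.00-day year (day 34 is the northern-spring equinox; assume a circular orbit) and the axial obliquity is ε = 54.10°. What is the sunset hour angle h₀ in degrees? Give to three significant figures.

Solar longitude: L_s = 360° × (332 − 34)/423.00 = 253.617°.
sin δ = sin 54.10° × sin 253.617° = -0.77715, so δ = -51.001°.
cos h₀ = −tan ϕ · tan δ = −tan(+12.0°) × tan(-51.001°) = 0.2625, so h₀ = 1.3052 rad = 74.78°.

h₀ = 74.8°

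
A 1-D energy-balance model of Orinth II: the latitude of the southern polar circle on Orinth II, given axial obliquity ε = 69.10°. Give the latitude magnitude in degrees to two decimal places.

20.90°

The polar circle is the lowest latitude that experiences at least one full rotation of continuous darkness at the northern-summer solstice; it lies at |ϕ| = 90° − ε = 90° − 69.10° = 20.90°.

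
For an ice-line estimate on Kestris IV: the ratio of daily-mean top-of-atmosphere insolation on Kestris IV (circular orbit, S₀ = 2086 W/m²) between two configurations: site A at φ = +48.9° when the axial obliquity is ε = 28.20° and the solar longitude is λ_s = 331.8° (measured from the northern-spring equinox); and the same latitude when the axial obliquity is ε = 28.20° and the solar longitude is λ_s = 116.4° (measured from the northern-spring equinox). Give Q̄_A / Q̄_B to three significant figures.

— Configuration A (φ=+48.9°):
Solar declination: sin δ = sin ε · sin λ_s = sin 28.20° × sin 331.8° = -0.22330, so δ = -12.903°.
cos H₀ = −tan(+48.9°) tan(-12.903°) = 0.2626, H₀ = 1.3051 rad.
Bracket: H₀ sin φ sin δ + cos φ cos δ sin H₀ = 1.3051×0.75356×-0.22330 + 0.65738×0.97475×0.96490 = -0.219609 + 0.618290 = 0.398681.
Q̄ = (S₀/π) × [bracket] = (2086/π) × 0.398681 = 264.72 W/m².
— Configuration B (φ=+48.9°):
Solar declination: sin δ = sin ε · sin λ_s = sin 28.20° × sin 116.4° = 0.42327, so δ = +25.041°.
cos H₀ = −tan(+48.9°) tan(+25.041°) = -0.5355, H₀ = 2.1359 rad.
Bracket: H₀ sin φ sin δ + cos φ cos δ sin H₀ = 2.1359×0.75356×0.42327 + 0.65738×0.90600×0.84451 = 0.681265 + 0.502979 = 1.184244.
Q̄ = (S₀/π) × [bracket] = (2086/π) × 1.184244 = 786.33 W/m².
Ratio Q̄_A / Q̄_B = 264.72 / 786.33 = 0.3367.

Q̄_A / Q̄_B ≈ 0.337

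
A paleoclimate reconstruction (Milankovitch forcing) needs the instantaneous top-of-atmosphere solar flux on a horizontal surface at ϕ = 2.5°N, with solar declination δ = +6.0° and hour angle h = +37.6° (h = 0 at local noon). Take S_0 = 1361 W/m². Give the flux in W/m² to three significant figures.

cos θ_z = sin ϕ sin δ + cos ϕ cos δ cos h = 0.004559 + 0.787199 = 0.791758.
Flux = S_0 · cos θ_z = 1361 × 0.791758 = 1078 W/m².

1.08e+03 W/m²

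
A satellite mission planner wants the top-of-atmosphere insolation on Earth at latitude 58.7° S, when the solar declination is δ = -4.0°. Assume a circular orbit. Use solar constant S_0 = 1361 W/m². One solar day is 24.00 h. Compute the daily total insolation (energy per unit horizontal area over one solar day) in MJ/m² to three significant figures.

23.0 MJ/m²

cos h₀ = −tan(-58.7°) tan(-4.000°) = -0.1150, h₀ = 1.6861 rad.
Bracket: h₀ sin ϕ sin δ + cos ϕ cos δ sin h₀ = 1.6861×-0.85446×-0.06976 + 0.51952×0.99756×0.99336 = 0.100504 + 0.514811 = 0.615315.
Q̄ = (S_0/π) × [bracket] = (1361/π) × 0.615315 = 266.57 W/m².
Daily total = Q̄ × 24.00 h × 3600 s/h = 266.57 × 24.00 × 3600 / 10⁶ = 23.03 MJ/m².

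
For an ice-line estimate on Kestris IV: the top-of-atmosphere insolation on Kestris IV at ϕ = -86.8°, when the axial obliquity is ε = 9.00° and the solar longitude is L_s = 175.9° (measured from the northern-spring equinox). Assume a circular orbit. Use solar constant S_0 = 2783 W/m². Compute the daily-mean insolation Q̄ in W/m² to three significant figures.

Solar declination: sin δ = sin ε · sin L_s = sin 9.00° × sin 175.9° = 0.01118, so δ = +0.641°.
cos h₀ = −tan(-86.8°) tan(+0.641°) = 0.2001, h₀ = 1.3694 rad.
Bracket: h₀ sin ϕ sin δ + cos ϕ cos δ sin h₀ = 1.3694×-0.99844×0.01118 + 0.05582×0.99994×0.97978 = -0.015286 + 0.054688 = 0.039402.
Q̄ = (S_0/π) × [bracket] = (2783/π) × 0.039402 = 34.90 W/m².

Q̄ ≈ 34.9 W/m²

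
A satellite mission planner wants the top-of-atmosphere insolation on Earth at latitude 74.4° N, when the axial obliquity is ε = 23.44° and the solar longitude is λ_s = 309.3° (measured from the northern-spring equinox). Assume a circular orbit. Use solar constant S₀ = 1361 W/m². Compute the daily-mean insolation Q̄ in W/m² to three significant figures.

Solar declination: sin δ = sin ε · sin λ_s = sin 23.44° × sin 309.3° = -0.30782, so δ = -17.928°.
cos H₀ = −tan(+74.4°) tan(-17.928°) = 1.1588 ≥ 1 ⇒ polar night, H₀ = 0 and Q̄ = 0.

Q̄ ≈ 0.00 W/m²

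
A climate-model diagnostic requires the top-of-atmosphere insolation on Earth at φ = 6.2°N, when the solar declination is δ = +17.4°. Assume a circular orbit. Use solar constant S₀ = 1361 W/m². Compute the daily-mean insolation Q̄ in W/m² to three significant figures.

Q̄ ≈ 433 W/m²

cos H₀ = −tan(+6.2°) tan(+17.400°) = -0.0340, H₀ = 1.6048 rad.
Bracket: H₀ sin φ sin δ + cos φ cos δ sin H₀ = 1.6048×0.10800×0.29904 + 0.99415×0.95424×0.99942 = 0.051829 + 0.948107 = 0.999936.
Q̄ = (S₀/π) × [bracket] = (1361/π) × 0.999936 = 433.2 W/m².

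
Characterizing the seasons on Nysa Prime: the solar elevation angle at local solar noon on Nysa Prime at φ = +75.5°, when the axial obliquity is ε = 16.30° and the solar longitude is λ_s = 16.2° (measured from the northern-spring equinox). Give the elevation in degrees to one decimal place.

Solar declination: sin δ = sin ε · sin λ_s = sin 16.30° × sin 16.2° = 0.07830, so δ = +4.491°.
At local noon the hour angle is zero, so the zenith angle equals |φ − δ| = |+75.5° − (+4.491°)| = 71.009°.
Elevation = 90° − 71.009° = 19.0°.

19.0°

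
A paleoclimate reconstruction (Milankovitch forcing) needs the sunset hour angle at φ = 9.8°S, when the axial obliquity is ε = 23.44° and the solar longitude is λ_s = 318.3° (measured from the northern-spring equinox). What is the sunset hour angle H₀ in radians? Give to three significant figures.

H₀ = 1.62 rad

Solar declination: sin δ = sin ε · sin λ_s = sin 23.44° × sin 318.3° = -0.26462, so δ = -15.344°.
cos H₀ = −tan φ · tan δ = −tan(-9.8°) × tan(-15.344°) = -0.0474, so H₀ = 1.6182 rad = 92.72°.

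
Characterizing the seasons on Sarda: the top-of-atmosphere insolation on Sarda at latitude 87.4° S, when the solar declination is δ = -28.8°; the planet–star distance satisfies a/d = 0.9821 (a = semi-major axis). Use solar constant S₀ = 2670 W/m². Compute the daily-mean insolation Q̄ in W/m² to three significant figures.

cos H₀ = −tan(-87.4°) tan(-28.800°) = -12.1065 ≤ −1 ⇒ polar day, H₀ = π.
Bracket: H₀ sin φ sin δ + cos φ cos δ sin H₀ = 3.1416×-0.99897×-0.48175 + 0.04536×0.87631×0.00000 = 1.511907 + 0.000000 = 1.511907.
Inverse-square distance factor (a/d)² = 0.9821² = 0.964520.
Q̄ = (S₀/π) × 0.964520 × [bracket] = (2670/π) × 0.964520 × 1.511907 = 1239 W/m².

Q̄ ≈ 1.24e+03 W/m²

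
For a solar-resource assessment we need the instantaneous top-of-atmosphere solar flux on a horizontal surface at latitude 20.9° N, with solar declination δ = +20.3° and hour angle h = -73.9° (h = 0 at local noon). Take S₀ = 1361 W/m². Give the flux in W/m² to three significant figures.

cos θ_z = sin φ sin δ + cos φ cos δ cos h = 0.123765 + 0.242978 = 0.366743.
Flux = S₀ · cos θ_z = 1361 × 0.366743 = 499.1 W/m².

499 W/m²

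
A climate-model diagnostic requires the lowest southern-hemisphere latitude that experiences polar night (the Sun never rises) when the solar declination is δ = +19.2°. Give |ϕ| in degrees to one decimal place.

Polar night requires cos h₀ = −tan ϕ tan δ ≥ 1, i.e. tan ϕ tan δ ≤ −1.
The boundary is |tan ϕ| · |tan δ| = 1, so |ϕ| = 90° − |δ| = 90° − 19.2° = 70.8° in the southern hemisphere.

|ϕ| = 70.8°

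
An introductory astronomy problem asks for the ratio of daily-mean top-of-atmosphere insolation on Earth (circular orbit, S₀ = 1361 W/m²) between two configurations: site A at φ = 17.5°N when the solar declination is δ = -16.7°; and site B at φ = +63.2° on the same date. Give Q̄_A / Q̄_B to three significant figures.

Q̄_A / Q̄_B ≈ 7.26

— Configuration A (φ=+17.5°):
cos H₀ = −tan(+17.5°) tan(-16.700°) = 0.0946, H₀ = 1.4761 rad.
Bracket: H₀ sin φ sin δ + cos φ cos δ sin H₀ = 1.4761×0.30071×-0.28736 + 0.95372×0.95782×0.99552 = -0.127553 + 0.909400 = 0.781847.
Q̄ = (S₀/π) × [bracket] = (1361/π) × 0.781847 = 338.71 W/m².
— Configuration B (φ=+63.2°):
cos H₀ = −tan(+63.2°) tan(-16.700°) = 0.5939, H₀ = 0.9349 rad.
Bracket: H₀ sin φ sin δ + cos φ cos δ sin H₀ = 0.9349×0.89259×-0.28736 + 0.45088×0.95782×0.80452 = -0.239797 + 0.347442 = 0.107645.
Q̄ = (S₀/π) × [bracket] = (1361/π) × 0.107645 = 46.634 W/m².
Ratio Q̄_A / Q̄_B = 338.71 / 46.634 = 7.263.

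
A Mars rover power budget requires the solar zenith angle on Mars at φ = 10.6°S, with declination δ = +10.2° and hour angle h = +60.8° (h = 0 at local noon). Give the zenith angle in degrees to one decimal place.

cos θ_z = sin φ sin δ + cos φ cos δ cos h = -0.032575 + 0.471956 = 0.439381.
θ_z = arccos(0.439381) = 63.9°.

θ_z = 63.9°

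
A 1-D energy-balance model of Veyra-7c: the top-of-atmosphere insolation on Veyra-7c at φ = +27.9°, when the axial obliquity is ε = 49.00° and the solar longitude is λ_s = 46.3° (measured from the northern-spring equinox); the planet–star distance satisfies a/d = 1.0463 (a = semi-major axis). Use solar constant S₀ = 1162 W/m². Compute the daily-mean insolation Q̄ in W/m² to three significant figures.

Q̄ ≈ 480 W/m²

Solar declination: sin δ = sin ε · sin λ_s = sin 49.00° × sin 46.3° = 0.54563, so δ = +33.068°.
cos H₀ = −tan(+27.9°) tan(+33.068°) = -0.3447, H₀ = 1.9228 rad.
Bracket: H₀ sin φ sin δ + cos φ cos δ sin H₀ = 1.9228×0.46793×0.54563 + 0.88377×0.83803×0.93870 = 0.490923 + 0.695225 = 1.186148.
Inverse-square distance factor (a/d)² = 1.0463² = 1.094744.
Q̄ = (S₀/π) × 1.094744 × [bracket] = (1162/π) × 1.094744 × 1.186148 = 480.3 W/m².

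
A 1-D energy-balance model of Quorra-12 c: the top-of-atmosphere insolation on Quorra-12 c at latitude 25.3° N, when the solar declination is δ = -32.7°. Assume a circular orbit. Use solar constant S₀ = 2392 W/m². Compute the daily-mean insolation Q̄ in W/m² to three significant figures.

cos H₀ = −tan(+25.3°) tan(-32.700°) = 0.3035, H₀ = 1.2625 rad.
Bracket: H₀ sin φ sin δ + cos φ cos δ sin H₀ = 1.2625×0.42736×-0.54024 + 0.90408×0.84151×0.95284 = -0.291482 + 0.724913 = 0.433431.
Q̄ = (S₀/π) × [bracket] = (2392/π) × 0.433431 = 330.0 W/m².

Q̄ ≈ 330 W/m²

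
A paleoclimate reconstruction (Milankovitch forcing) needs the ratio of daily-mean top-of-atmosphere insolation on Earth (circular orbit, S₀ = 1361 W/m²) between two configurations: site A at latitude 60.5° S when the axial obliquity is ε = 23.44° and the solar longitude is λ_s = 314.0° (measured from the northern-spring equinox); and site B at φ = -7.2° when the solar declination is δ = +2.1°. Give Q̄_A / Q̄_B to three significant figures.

— Configuration A (φ=-60.5°):
Solar declination: sin δ = sin ε · sin λ_s = sin 23.44° × sin 314.0° = -0.28615, so δ = -16.627°.
cos H₀ = −tan(-60.5°) tan(-16.627°) = -0.5278, H₀ = 2.1268 rad.
Bracket: H₀ sin φ sin δ + cos φ cos δ sin H₀ = 2.1268×-0.87036×-0.28615 + 0.49242×0.95819×0.84935 = 0.529687 + 0.400750 = 0.930437.
Q̄ = (S₀/π) × [bracket] = (1361/π) × 0.930437 = 403.08 W/m².
— Configuration B (φ=-7.2°):
cos H₀ = −tan(-7.2°) tan(+2.100°) = 0.0046, H₀ = 1.5662 rad.
Bracket: H₀ sin φ sin δ + cos φ cos δ sin H₀ = 1.5662×-0.12533×0.03664 + 0.99211×0.99933×0.99999 = -0.007192 + 0.991435 = 0.984243.
Q̄ = (S₀/π) × [bracket] = (1361/π) × 0.984243 = 426.39 W/m².
Ratio Q̄_A / Q̄_B = 403.08 / 426.39 = 0.9453.

Q̄_A / Q̄_B ≈ 0.945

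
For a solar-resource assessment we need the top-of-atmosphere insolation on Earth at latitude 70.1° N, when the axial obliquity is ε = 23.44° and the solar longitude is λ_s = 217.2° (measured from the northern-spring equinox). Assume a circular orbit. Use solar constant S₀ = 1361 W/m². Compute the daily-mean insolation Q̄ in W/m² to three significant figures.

Q̄ ≈ 24.3 W/m²

Solar declination: sin δ = sin ε · sin λ_s = sin 23.44° × sin 217.2° = -0.24050, so δ = -13.916°.
cos H₀ = −tan(+70.1°) tan(-13.916°) = 0.6845, H₀ = 0.8169 rad.
Bracket: H₀ sin φ sin δ + cos φ cos δ sin H₀ = 0.8169×0.94029×-0.24050 + 0.34038×0.97065×0.72904 = -0.184734 + 0.240867 = 0.056133.
Q̄ = (S₀/π) × [bracket] = (1361/π) × 0.056133 = 24.32 W/m².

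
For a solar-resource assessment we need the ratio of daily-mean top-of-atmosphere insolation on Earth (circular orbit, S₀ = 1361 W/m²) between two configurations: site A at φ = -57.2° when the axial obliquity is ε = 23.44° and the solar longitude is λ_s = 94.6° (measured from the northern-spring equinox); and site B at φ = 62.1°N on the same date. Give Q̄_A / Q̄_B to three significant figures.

— Configuration A (φ=-57.2°):
Solar declination: sin δ = sin ε · sin λ_s = sin 23.44° × sin 94.6° = 0.39651, so δ = +23.360°.
cos H₀ = −tan(-57.2°) tan(+23.360°) = 0.6702, H₀ = 0.8363 rad.
Bracket: H₀ sin φ sin δ + cos φ cos δ sin H₀ = 0.8363×-0.84057×0.39651 + 0.54171×0.91803×0.74219 = -0.278734 + 0.369096 = 0.090362.
Q̄ = (S₀/π) × [bracket] = (1361/π) × 0.090362 = 39.147 W/m².
— Configuration B (φ=+62.1°):
cos H₀ = −tan(+62.1°) tan(+23.360°) = -0.8157, H₀ = 2.5248 rad.
Bracket: H₀ sin φ sin δ + cos φ cos δ sin H₀ = 2.5248×0.88377×0.39651 + 0.46793×0.91803×0.57842 = 0.884750 + 0.248474 = 1.133224.
Q̄ = (S₀/π) × [bracket] = (1361/π) × 1.133224 = 490.94 W/m².
Ratio Q̄_A / Q̄_B = 39.147 / 490.94 = 0.07974.

Q̄_A / Q̄_B ≈ 0.0797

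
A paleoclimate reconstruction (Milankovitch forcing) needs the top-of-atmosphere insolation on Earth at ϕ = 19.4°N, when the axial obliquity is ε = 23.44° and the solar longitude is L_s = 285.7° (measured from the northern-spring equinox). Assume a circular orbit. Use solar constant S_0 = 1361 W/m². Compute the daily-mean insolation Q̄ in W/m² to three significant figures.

Solar declination: sin δ = sin ε · sin L_s = sin 23.44° × sin 285.7° = -0.38295, so δ = -22.516°.
cos h₀ = −tan(+19.4°) tan(-22.516°) = 0.1460, h₀ = 1.4243 rad.
Bracket: h₀ sin ϕ sin δ + cos ϕ cos δ sin h₀ = 1.4243×0.33216×-0.38295 + 0.94322×0.92377×0.98929 = -0.181172 + 0.861987 = 0.680815.
Q̄ = (S_0/π) × [bracket] = (1361/π) × 0.680815 = 294.9 W/m².

Q̄ ≈ 295 W/m²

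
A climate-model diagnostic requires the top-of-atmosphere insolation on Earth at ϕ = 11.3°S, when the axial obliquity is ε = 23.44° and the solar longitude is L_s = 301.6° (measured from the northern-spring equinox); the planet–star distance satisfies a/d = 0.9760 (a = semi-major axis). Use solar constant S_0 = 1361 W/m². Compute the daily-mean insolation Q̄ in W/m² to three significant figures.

Q̄ ≈ 425 W/m²

Solar declination: sin δ = sin ε · sin L_s = sin 23.44° × sin 301.6° = -0.33881, so δ = -19.804°.
cos h₀ = −tan(-11.3°) tan(-19.804°) = -0.0720, h₀ = 1.6428 rad.
Bracket: h₀ sin ϕ sin δ + cos ϕ cos δ sin h₀ = 1.6428×-0.19595×-0.33881 + 0.98061×0.94086×0.99741 = 0.109065 + 0.920227 = 1.029292.
Inverse-square distance factor (a/d)² = 0.9760² = 0.952576.
Q̄ = (S_0/π) × 0.952576 × [bracket] = (1361/π) × 0.952576 × 1.029292 = 424.8 W/m².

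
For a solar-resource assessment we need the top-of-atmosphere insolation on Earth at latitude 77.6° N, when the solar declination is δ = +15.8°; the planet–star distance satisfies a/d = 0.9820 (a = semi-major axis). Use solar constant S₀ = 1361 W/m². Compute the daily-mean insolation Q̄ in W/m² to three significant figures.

cos H₀ = −tan(+77.6°) tan(+15.800°) = -1.2870 ≤ −1 ⇒ polar day, H₀ = π.
Bracket: H₀ sin φ sin δ + cos φ cos δ sin H₀ = 3.1416×0.97667×0.27228 + 0.21474×0.96222×0.00000 = 0.835438 + 0.000000 = 0.835438.
Inverse-square distance factor (a/d)² = 0.9820² = 0.964324.
Q̄ = (S₀/π) × 0.964324 × [bracket] = (1361/π) × 0.964324 × 0.835438 = 349.0 W/m².

Q̄ ≈ 349 W/m²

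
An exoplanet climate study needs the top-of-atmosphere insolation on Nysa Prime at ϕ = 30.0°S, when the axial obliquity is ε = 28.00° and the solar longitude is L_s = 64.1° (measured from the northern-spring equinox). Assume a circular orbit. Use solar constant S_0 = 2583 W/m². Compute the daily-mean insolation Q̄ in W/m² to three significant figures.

Q̄ ≈ 396 W/m²

Solar declination: sin δ = sin ε · sin L_s = sin 28.00° × sin 64.1° = 0.42232, so δ = +24.981°.
cos h₀ = −tan(-30.0°) tan(+24.981°) = 0.2690, h₀ = 1.2985 rad.
Bracket: h₀ sin ϕ sin δ + cos ϕ cos δ sin h₀ = 1.2985×-0.50000×0.42232 + 0.86603×0.90645×0.96314 = -0.274191 + 0.756077 = 0.481886.
Q̄ = (S_0/π) × [bracket] = (2583/π) × 0.481886 = 396.2 W/m².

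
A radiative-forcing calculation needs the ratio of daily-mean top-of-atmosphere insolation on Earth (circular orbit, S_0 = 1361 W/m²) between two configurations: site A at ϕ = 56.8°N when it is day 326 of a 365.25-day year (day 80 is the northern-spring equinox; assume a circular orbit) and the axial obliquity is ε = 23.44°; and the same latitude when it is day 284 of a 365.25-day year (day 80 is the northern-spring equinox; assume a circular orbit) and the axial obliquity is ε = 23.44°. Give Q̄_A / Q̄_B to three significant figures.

Q̄_A / Q̄_B ≈ 0.371

— Configuration A (ϕ=+56.8°):
Solar longitude: L_s = 360° × (326 − 80)/365.25 = 242.464°.
sin δ = sin 23.44° × sin 242.464° = -0.35273, so δ = -20.654°.
cos h₀ = −tan(+56.8°) tan(-20.654°) = 0.5760, h₀ = 0.9569 rad.
Bracket: h₀ sin ϕ sin δ + cos ϕ cos δ sin h₀ = 0.9569×0.83676×-0.35273 + 0.54756×0.93573×0.81742 = -0.282429 + 0.418820 = 0.136391.
Q̄ = (S_0/π) × [bracket] = (1361/π) × 0.136391 = 59.087 W/m².
— Configuration B (ϕ=+56.8°):
Solar longitude: L_s = 360° × (284 − 80)/365.25 = 201.068°.
sin δ = sin 23.44° × sin 201.068° = -0.14299, so δ = -8.221°.
cos h₀ = −tan(+56.8°) tan(-8.221°) = 0.2208, h₀ = 1.3482 rad.
Bracket: h₀ sin ϕ sin δ + cos ϕ cos δ sin h₀ = 1.3482×0.83676×-0.14299 + 0.54756×0.98972×0.97532 = -0.161310 + 0.528556 = 0.367246.
Q̄ = (S_0/π) × [bracket] = (1361/π) × 0.367246 = 159.10 W/m².
Ratio Q̄_A / Q̄_B = 59.087 / 159.10 = 0.3714.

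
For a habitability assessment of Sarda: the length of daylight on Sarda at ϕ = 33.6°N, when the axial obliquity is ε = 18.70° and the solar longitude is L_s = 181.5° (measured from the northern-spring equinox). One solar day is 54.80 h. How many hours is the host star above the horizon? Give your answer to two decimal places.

27.30 h

Solar declination: sin δ = sin ε · sin L_s = sin 18.70° × sin 181.5° = -0.00839, so δ = -0.481°.
cos h₀ = −tan ϕ · tan δ = −tan(+33.6°) × tan(-0.481°) = 0.0056, so h₀ = 1.5652 rad = 89.68°.
Daylight = 2h₀/(2π) × 54.80 h = (1.5652/π) × 54.80 = 27.30 h.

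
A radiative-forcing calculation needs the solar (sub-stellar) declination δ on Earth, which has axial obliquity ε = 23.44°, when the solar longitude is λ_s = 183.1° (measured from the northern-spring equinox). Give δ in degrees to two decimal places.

δ = -1.23°

sin δ = sin ε · sin λ_s = sin 23.44° × sin 183.1° = -0.021512.
δ = arcsin(-0.021512) = -1.23°.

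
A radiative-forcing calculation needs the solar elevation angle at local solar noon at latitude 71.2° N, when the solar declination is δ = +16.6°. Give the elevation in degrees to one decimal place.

At local noon the hour angle is zero, so the zenith angle equals |ϕ − δ| = |+71.2° − (+16.600°)| = 54.600°.
Elevation = 90° − 54.600° = 35.4°.

35.4°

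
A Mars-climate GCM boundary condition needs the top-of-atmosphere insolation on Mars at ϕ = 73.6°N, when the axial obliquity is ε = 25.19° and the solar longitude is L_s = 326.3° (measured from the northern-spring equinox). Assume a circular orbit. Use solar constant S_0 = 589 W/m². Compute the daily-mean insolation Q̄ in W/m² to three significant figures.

Solar declination: sin δ = sin ε · sin L_s = sin 25.19° × sin 326.3° = -0.23615, so δ = -13.660°.
cos h₀ = −tan(+73.6°) tan(-13.660°) = 0.8257, h₀ = 0.5993 rad.
Bracket: h₀ sin ϕ sin δ + cos ϕ cos δ sin h₀ = 0.5993×0.95931×-0.23615 + 0.28234×0.97172×0.56406 = -0.135766 + 0.154753 = 0.018987.
Q̄ = (S_0/π) × [bracket] = (589/π) × 0.018987 = 3.560 W/m².

Q̄ ≈ 3.56 W/m²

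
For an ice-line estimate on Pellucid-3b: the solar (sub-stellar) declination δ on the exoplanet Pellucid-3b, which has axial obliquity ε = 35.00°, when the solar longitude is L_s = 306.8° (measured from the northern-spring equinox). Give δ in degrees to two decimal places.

δ = -27.34°

sin δ = sin ε · sin L_s = sin 35.00° × sin 306.8° = -0.459281.
δ = arcsin(-0.459281) = -27.34°.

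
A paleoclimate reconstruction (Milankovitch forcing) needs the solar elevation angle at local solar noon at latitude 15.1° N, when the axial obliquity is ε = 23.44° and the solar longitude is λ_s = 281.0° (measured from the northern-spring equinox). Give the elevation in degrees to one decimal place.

Solar declination: sin δ = sin ε · sin λ_s = sin 23.44° × sin 281.0° = -0.39048, so δ = -22.984°.
At local noon the hour angle is zero, so the zenith angle equals |φ − δ| = |+15.1° − (-22.984°)| = 38.084°.
Elevation = 90° − 38.084° = 51.9°.

51.9°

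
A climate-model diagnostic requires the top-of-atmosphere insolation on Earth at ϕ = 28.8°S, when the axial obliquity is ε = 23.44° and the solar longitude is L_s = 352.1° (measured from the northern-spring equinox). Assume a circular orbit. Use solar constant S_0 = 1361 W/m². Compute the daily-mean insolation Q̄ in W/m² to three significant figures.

Solar declination: sin δ = sin ε · sin L_s = sin 23.44° × sin 352.1° = -0.05467, so δ = -3.134°.
cos h₀ = −tan(-28.8°) tan(-3.134°) = -0.0301, h₀ = 1.6009 rad.
Bracket: h₀ sin ϕ sin δ + cos ϕ cos δ sin h₀ = 1.6009×-0.48175×-0.05467 + 0.87631×0.99850×0.99955 = 0.042163 + 0.874602 = 0.916765.
Q̄ = (S_0/π) × [bracket] = (1361/π) × 0.916765 = 397.2 W/m².

Q̄ ≈ 397 W/m²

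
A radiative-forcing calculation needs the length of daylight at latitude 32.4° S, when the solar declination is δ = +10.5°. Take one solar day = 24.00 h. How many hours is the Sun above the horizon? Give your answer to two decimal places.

11.10 h

cos H₀ = −tan φ · tan δ = −tan(-32.4°) × tan(+10.500°) = 0.1176, so H₀ = 1.4529 rad = 83.25°.
Daylight = 2H₀/(2π) × 24.00 h = (1.4529/π) × 24.00 = 11.10 h.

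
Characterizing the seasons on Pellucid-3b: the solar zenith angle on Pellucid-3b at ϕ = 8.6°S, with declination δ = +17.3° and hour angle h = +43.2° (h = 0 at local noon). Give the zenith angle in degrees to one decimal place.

cos θ_z = sin ϕ sin δ + cos ϕ cos δ cos h = -0.044468 + 0.688165 = 0.643697.
θ_z = arccos(0.643697) = 49.9°.

θ_z = 49.9°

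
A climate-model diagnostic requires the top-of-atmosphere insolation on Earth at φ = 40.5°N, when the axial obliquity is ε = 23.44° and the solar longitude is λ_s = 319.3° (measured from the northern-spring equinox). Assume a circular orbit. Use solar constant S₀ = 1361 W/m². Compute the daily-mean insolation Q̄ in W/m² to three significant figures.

Solar declination: sin δ = sin ε · sin λ_s = sin 23.44° × sin 319.3° = -0.25940, so δ = -15.034°.
cos H₀ = −tan(+40.5°) tan(-15.034°) = 0.2294, H₀ = 1.3393 rad.
Bracket: H₀ sin φ sin δ + cos φ cos δ sin H₀ = 1.3393×0.64945×-0.25940 + 0.76041×0.96577×0.97333 = -0.225628 + 0.714795 = 0.489167.
Q̄ = (S₀/π) × [bracket] = (1361/π) × 0.489167 = 211.9 W/m².

Q̄ ≈ 212 W/m²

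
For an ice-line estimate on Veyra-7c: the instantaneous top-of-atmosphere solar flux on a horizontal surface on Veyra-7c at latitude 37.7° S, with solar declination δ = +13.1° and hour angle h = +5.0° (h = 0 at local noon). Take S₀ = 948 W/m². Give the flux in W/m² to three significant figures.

cos θ_z = sin φ sin δ + cos φ cos δ cos h = -0.138603 + 0.767700 = 0.629097.
Flux = S₀ · cos θ_z = 948 × 0.629097 = 596.4 W/m².

596 W/m²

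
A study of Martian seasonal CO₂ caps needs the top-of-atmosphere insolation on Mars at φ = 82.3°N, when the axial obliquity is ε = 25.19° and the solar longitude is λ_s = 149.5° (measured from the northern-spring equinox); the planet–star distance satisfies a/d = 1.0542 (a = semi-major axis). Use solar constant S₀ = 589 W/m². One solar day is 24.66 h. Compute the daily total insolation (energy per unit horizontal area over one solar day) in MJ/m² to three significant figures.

Solar declination: sin δ = sin ε · sin λ_s = sin 25.19° × sin 149.5° = 0.21602, so δ = +12.475°.
cos H₀ = −tan(+82.3°) tan(+12.475°) = -1.6363 ≤ −1 ⇒ polar day, H₀ = π.
Bracket: H₀ sin φ sin δ + cos φ cos δ sin H₀ = 3.1416×0.99098×0.21602 + 0.13399×0.97639×0.00000 = 0.672527 + 0.000000 = 0.672527.
Inverse-square distance factor (a/d)² = 1.0542² = 1.111338.
Q̄ = (S₀/π) × 1.111338 × [bracket] = (589/π) × 1.111338 × 0.672527 = 140.13 W/m².
Daily total = Q̄ × 24.66 h × 3600 s/h = 140.13 × 24.66 × 3600 / 10⁶ = 12.44 MJ/m².

12.4 MJ/m²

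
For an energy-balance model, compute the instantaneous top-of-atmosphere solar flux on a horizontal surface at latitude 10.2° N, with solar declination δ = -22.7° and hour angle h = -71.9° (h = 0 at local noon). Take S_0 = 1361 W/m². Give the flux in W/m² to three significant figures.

291 W/m²

cos θ_z = sin ϕ sin δ + cos ϕ cos δ cos h = -0.068338 + 0.282081 = 0.213743.
Flux = S_0 · cos θ_z = 1361 × 0.213743 = 290.9 W/m².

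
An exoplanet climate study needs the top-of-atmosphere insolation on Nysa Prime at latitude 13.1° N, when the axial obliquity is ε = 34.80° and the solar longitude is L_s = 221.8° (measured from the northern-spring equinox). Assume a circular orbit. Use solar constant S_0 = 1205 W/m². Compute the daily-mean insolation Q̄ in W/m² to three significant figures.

Solar declination: sin δ = sin ε · sin L_s = sin 34.80° × sin 221.8° = -0.38040, so δ = -22.358°.
cos h₀ = −tan(+13.1°) tan(-22.358°) = 0.0957, h₀ = 1.4749 rad.
Bracket: h₀ sin ϕ sin δ + cos ϕ cos δ sin h₀ = 1.4749×0.22665×-0.38040 + 0.97398×0.92482×0.99541 = -0.127162 + 0.896622 = 0.769460.
Q̄ = (S_0/π) × [bracket] = (1205/π) × 0.769460 = 295.1 W/m².

Q̄ ≈ 295 W/m²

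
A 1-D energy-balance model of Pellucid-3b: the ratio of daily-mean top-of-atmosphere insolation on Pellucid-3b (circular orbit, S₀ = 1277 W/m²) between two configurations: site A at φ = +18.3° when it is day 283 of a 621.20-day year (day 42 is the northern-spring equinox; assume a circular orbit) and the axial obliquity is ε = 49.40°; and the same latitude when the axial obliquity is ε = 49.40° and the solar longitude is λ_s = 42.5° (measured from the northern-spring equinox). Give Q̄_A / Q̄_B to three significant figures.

Q̄_A / Q̄_B ≈ 1.00

— Configuration A (φ=+18.3°):
Solar longitude: λ_s = 360° × (283 − 42)/621.20 = 139.665°.
sin δ = sin 49.40° × sin 139.665° = 0.49144, so δ = +29.435°.
cos H₀ = −tan(+18.3°) tan(+29.435°) = -0.1866, H₀ = 1.7585 rad.
Bracket: H₀ sin φ sin δ + cos φ cos δ sin H₀ = 1.7585×0.31399×0.49144 + 0.94943×0.87091×0.98243 = 0.271349 + 0.812340 = 1.083689.
Q̄ = (S₀/π) × [bracket] = (1277/π) × 1.083689 = 440.50 W/m².
— Configuration B (φ=+18.3°):
Solar declination: sin δ = sin ε · sin λ_s = sin 49.40° × sin 42.5° = 0.51296, so δ = +30.861°.
cos H₀ = −tan(+18.3°) tan(+30.861°) = -0.1976, H₀ = 1.7697 rad.
Bracket: H₀ sin φ sin δ + cos φ cos δ sin H₀ = 1.7697×0.31399×0.51296 + 0.94943×0.85841×0.98028 = 0.285036 + 0.798928 = 1.083964.
Q̄ = (S₀/π) × [bracket] = (1277/π) × 1.083964 = 440.61 W/m².
Ratio Q̄_A / Q̄_B = 440.50 / 440.61 = 0.9998.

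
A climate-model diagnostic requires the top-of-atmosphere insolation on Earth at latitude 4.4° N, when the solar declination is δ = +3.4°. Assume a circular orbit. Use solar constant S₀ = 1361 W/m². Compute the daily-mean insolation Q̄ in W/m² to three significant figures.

Q̄ ≈ 434 W/m²

cos H₀ = −tan(+4.4°) tan(+3.400°) = -0.0046, H₀ = 1.5754 rad.
Bracket: H₀ sin φ sin δ + cos φ cos δ sin H₀ = 1.5754×0.07672×0.05931 + 0.99705×0.99824×0.99999 = 0.007168 + 0.995285 = 1.002453.
Q̄ = (S₀/π) × [bracket] = (1361/π) × 1.002453 = 434.3 W/m².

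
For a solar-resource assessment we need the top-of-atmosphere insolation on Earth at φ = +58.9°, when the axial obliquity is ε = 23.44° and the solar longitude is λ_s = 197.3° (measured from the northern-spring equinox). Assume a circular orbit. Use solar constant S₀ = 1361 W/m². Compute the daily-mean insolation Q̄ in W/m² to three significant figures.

Solar declination: sin δ = sin ε · sin λ_s = sin 23.44° × sin 197.3° = -0.11829, so δ = -6.794°.
cos H₀ = −tan(+58.9°) tan(-6.794°) = 0.1975, H₀ = 1.3720 rad.
Bracket: H₀ sin φ sin δ + cos φ cos δ sin H₀ = 1.3720×0.85627×-0.11829 + 0.51653×0.99298×0.98031 = -0.138967 + 0.502805 = 0.363838.
Q̄ = (S₀/π) × [bracket] = (1361/π) × 0.363838 = 157.6 W/m².

Q̄ ≈ 158 W/m²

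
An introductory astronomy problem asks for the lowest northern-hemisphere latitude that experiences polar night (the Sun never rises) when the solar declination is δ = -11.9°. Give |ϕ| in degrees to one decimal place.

Polar night requires cos h₀ = −tan ϕ tan δ ≥ 1, i.e. tan ϕ tan δ ≤ −1.
The boundary is |tan ϕ| · |tan δ| = 1, so |ϕ| = 90° − |δ| = 90° − 11.9° = 78.1° in the northern hemisphere.

|ϕ| = 78.1°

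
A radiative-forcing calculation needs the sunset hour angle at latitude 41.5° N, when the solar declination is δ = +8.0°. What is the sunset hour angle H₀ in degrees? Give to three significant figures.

cos H₀ = −tan φ · tan δ = −tan(+41.5°) × tan(+8.000°) = -0.1243, so H₀ = 1.6955 rad = 97.14°.

H₀ = 97.1°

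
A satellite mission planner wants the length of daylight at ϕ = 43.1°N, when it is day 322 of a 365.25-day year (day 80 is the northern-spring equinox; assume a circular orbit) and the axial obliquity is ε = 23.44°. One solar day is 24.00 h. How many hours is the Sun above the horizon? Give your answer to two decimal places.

9.37 h

Solar longitude: L_s = 360° × (322 − 80)/365.25 = 238.522°.
sin δ = sin 23.44° × sin 238.522° = -0.33925, so δ = -19.831°.
cos h₀ = −tan ϕ · tan δ = −tan(+43.1°) × tan(-19.831°) = 0.3375, so h₀ = 1.2266 rad = 70.28°.
Daylight = 2h₀/(2π) × 24.00 h = (1.2266/π) × 24.00 = 9.37 h.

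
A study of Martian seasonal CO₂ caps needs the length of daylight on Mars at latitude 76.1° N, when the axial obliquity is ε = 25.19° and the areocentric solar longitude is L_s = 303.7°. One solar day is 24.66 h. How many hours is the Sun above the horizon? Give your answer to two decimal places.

sin δ = sin 25.19° × sin 303.7° = -0.35410, so δ = -20.738°.
cos h₀ = −tan ϕ · tan δ = 1.5300 ≥ 1, so the Sun never rises (polar night) and h₀ = 0.
Daylight = 2h₀/(2π) × 24.66 h = (0.0000/π) × 24.66 = 0.00 h.

0.00 h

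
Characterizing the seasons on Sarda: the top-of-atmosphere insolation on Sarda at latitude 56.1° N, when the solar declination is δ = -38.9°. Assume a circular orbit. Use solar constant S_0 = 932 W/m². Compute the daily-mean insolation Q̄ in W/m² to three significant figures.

Q̄ ≈ 0.00 W/m²

cos h₀ = −tan(+56.1°) tan(-38.900°) = 1.2008 ≥ 1 ⇒ polar night, h₀ = 0 and Q̄ = 0.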